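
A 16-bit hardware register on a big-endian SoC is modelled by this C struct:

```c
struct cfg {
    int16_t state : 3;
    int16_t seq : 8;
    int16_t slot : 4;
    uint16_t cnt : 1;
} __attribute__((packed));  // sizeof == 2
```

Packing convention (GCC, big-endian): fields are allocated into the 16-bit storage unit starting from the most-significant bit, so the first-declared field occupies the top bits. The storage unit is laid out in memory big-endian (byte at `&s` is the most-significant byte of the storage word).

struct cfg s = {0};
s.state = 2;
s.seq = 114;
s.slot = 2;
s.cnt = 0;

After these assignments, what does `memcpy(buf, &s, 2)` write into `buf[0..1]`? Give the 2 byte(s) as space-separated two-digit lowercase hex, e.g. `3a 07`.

[13+:3] state=2 & 0x7 = 0x2; word=0x4000
[5+:8] seq=114 & 0xff = 0x72; word=0x4e40
[1+:4] slot=2 & 0xf = 0x2; word=0x4e44
[0+:1] cnt=0 & 0x1 = 0x0; word=0x4e44
word = 0x4e44 → big-endian bytes:
  [0]=0x4e  [1]=0x44

4e 44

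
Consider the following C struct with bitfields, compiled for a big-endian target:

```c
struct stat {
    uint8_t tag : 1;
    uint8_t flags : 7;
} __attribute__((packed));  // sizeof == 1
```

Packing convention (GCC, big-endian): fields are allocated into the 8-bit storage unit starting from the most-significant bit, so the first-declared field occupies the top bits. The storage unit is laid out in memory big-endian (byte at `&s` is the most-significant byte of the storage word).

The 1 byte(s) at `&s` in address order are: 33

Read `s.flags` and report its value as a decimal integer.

51

[0]=0x33 (big-endian) → word 0x33
tag:1 @ bit 7 → (0x33>>7)&0x1 = 0x0
flags:7 @ bit 0 → (0x33>>0)&0x7f = 0x33  ←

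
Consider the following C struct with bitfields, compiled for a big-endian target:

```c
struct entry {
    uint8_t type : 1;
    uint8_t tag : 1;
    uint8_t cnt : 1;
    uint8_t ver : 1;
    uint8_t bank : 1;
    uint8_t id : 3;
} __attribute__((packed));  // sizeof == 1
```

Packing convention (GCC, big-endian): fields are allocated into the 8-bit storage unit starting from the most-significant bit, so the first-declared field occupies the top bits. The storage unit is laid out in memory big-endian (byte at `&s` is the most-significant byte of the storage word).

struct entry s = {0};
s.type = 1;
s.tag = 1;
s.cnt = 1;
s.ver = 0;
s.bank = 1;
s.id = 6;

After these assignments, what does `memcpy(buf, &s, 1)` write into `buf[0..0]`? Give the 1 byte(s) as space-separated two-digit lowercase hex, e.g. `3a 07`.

type:1 = 1 → 0x1 << 7 → word 0x80
tag:1 = 1 → 0x1 << 6 → word 0xc0
cnt:1 = 1 → 0x1 << 5 → word 0xe0
ver:1 = 0 → 0x0 << 4 → word 0xe0
bank:1 = 1 → 0x1 << 3 → word 0xe8
id:3 = 6 → 0x6 << 0 → word 0xee
word = 0xee → big-endian bytes:
  [0]=0xee

ee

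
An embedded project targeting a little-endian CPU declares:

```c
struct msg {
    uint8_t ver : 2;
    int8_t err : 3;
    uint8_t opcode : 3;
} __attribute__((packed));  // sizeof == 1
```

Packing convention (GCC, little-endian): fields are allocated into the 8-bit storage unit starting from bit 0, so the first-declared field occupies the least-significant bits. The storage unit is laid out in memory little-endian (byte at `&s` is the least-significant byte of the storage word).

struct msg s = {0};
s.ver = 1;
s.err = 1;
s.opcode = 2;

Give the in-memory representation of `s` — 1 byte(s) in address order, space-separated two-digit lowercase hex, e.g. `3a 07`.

45

[0+:2] ver=1 & 0x3 = 0x1; word=0x01
[2+:3] err=1 & 0x7 = 0x1; word=0x05
[5+:3] opcode=2 & 0x7 = 0x2; word=0x45
word = 0x45 → little-endian bytes:
  [0]=0x45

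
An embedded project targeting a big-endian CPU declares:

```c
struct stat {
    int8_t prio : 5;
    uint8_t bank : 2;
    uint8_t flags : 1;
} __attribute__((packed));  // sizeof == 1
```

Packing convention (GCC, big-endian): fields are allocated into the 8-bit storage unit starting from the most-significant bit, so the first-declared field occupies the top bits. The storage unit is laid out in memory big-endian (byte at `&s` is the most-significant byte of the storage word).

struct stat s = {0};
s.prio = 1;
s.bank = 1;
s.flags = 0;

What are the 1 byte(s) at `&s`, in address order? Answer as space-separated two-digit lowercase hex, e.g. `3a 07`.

0a

[3+:5] prio=1 & 0x1f = 0x1; word=0x08
[1+:2] bank=1 & 0x3 = 0x1; word=0x0a
[0+:1] flags=0 & 0x1 = 0x0; word=0x0a
word = 0x0a → big-endian bytes:
  [0]=0x0a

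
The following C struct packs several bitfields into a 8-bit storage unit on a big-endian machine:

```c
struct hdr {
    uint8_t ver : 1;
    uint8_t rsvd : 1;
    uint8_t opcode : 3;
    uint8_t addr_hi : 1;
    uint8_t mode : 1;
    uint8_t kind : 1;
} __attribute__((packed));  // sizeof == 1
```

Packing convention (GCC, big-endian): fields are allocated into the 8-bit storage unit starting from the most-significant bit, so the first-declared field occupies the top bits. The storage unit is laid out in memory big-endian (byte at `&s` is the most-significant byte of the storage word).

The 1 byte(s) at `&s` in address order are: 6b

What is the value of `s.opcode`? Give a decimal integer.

5

[0]=0x6b (big-endian) → word 0x6b
ver:1 @ bit 7 → (0x6b>>7)&0x1 = 0x0
rsvd:1 @ bit 6 → (0x6b>>6)&0x1 = 0x1
opcode:3 @ bit 3 → (0x6b>>3)&0x7 = 0x5  ←
addr_hi:1 @ bit 2 → (0x6b>>2)&0x1 = 0x0
mode:1 @ bit 1 → (0x6b>>1)&0x1 = 0x1
kind:1 @ bit 0 → (0x6b>>0)&0x1 = 0x1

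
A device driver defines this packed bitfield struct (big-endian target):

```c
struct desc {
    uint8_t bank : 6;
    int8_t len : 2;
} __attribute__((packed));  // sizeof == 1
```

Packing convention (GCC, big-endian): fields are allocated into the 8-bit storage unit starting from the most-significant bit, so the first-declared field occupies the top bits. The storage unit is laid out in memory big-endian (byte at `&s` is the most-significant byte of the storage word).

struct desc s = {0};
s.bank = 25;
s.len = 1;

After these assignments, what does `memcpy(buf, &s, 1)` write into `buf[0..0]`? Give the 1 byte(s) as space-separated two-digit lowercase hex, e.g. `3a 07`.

[2+:6] bank=25 & 0x3f = 0x19; word=0x64
[0+:2] len=1 & 0x3 = 0x1; word=0x65
word = 0x65 → big-endian bytes:
  [0]=0x65

65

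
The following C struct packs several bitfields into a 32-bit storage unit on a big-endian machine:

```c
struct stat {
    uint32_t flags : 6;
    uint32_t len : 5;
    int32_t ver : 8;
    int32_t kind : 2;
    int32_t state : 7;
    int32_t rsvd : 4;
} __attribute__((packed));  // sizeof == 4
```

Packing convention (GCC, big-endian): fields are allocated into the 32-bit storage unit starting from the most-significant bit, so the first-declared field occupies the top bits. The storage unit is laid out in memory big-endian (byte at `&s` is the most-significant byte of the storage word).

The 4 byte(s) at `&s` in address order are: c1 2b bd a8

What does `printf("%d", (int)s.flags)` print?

48

[0]=0xc1 [1]=0x2b [2]=0xbd [3]=0xa8 (big-endian) → word 0xc12bbda8
flags:6 @ bit 26 → (0xc12bbda8>>26)&0x3f = 0x30  ←
len:5 @ bit 21 → (0xc12bbda8>>21)&0x1f = 0x9
ver:8 @ bit 13 → (0xc12bbda8>>13)&0xff = 0x5d
kind:2 @ bit 11 → (0xc12bbda8>>11)&0x3 = 0x3
state:7 @ bit 4 → (0xc12bbda8>>4)&0x7f = 0x5a
rsvd:4 @ bit 0 → (0xc12bbda8>>0)&0xf = 0x8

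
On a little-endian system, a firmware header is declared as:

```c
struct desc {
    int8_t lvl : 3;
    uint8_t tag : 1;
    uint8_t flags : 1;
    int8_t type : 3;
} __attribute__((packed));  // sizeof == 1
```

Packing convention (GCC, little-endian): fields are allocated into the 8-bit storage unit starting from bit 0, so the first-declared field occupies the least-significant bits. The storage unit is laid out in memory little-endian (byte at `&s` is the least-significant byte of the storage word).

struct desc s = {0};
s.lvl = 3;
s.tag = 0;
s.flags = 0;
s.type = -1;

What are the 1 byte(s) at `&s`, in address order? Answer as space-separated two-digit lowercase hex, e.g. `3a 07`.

lvl (3b) val=3 bits=0x3 at bit 0: 0x03
tag (1b) val=0 bits=0x0 at bit 3: 0x03
flags (1b) val=0 bits=0x0 at bit 4: 0x03
type (3b) val=-1 bits=0x7 at bit 5: 0xe3
word = 0xe3 → little-endian bytes:
  [0]=0xe3

e3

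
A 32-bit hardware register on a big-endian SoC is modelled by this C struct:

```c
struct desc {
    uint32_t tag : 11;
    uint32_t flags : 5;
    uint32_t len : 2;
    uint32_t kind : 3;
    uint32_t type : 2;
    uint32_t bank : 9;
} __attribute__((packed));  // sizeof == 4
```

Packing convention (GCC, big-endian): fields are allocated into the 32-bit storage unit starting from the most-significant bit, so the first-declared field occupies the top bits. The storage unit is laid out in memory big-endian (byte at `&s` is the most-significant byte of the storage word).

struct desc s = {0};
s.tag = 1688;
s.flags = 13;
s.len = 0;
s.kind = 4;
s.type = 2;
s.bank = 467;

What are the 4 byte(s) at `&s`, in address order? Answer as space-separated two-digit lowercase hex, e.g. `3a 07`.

[21+:11] tag=1688 & 0x7ff = 0x698; word=0xd3000000
[16+:5] flags=13 & 0x1f = 0xd; word=0xd30d0000
[14+:2] len=0 & 0x3 = 0x0; word=0xd30d0000
[11+:3] kind=4 & 0x7 = 0x4; word=0xd30d2000
[9+:2] type=2 & 0x3 = 0x2; word=0xd30d2400
[0+:9] bank=467 & 0x1ff = 0x1d3; word=0xd30d25d3
word = 0xd30d25d3 → big-endian bytes:
  [0]=0xd3  [1]=0x0d  [2]=0x25  [3]=0xd3

d3 0d 25 d3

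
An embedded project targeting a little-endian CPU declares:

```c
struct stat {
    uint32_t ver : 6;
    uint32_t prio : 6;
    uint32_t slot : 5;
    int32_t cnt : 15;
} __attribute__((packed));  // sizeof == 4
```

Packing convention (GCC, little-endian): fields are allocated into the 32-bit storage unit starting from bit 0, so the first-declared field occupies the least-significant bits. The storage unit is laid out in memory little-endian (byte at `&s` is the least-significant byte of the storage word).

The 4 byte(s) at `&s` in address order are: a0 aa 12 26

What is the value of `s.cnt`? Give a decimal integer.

[0]=0xa0 [1]=0xaa [2]=0x12 [3]=0x26 (little-endian) → word 0x2612aaa0
ver [0+:6] = (word>>0) & 0x3f = 32
prio [6+:6] = (word>>6) & 0x3f = 42
slot [12+:5] = (word>>12) & 0x1f = 10
cnt [17+:15] = (word>>17) & 0x7fff = 4873  ←
cnt signed 15b, MSB=0: value = 4873

4873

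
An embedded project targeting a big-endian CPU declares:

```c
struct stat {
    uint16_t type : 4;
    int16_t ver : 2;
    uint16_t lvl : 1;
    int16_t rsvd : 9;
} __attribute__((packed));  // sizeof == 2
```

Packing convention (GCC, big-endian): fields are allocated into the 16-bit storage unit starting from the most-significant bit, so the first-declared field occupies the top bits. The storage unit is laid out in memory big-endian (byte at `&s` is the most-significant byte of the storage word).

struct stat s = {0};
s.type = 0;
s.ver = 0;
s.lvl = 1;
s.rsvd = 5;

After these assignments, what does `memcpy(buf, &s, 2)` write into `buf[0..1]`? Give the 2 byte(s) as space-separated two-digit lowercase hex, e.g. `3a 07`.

type:4 = 0 → 0x0 << 12 → word 0x0000
ver:2 = 0 → 0x0 << 10 → word 0x0000
lvl:1 = 1 → 0x1 << 9 → word 0x0200
rsvd:9 = 5 → 0x5 << 0 → word 0x0205
word = 0x0205 → big-endian bytes:
  [0]=0x02  [1]=0x05

02 05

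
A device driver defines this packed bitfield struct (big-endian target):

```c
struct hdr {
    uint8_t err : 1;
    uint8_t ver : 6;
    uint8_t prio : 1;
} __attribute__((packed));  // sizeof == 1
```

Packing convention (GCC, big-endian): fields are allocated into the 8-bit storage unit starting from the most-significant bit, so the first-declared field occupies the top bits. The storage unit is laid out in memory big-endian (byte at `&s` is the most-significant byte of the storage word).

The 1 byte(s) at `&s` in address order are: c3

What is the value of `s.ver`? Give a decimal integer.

[0]=0xc3 (big-endian) → word 0xc3
err:1 @ bit 7 → (0xc3>>7)&0x1 = 0x1
ver:6 @ bit 1 → (0xc3>>1)&0x3f = 0x21  ←
prio:1 @ bit 0 → (0xc3>>0)&0x1 = 0x1

33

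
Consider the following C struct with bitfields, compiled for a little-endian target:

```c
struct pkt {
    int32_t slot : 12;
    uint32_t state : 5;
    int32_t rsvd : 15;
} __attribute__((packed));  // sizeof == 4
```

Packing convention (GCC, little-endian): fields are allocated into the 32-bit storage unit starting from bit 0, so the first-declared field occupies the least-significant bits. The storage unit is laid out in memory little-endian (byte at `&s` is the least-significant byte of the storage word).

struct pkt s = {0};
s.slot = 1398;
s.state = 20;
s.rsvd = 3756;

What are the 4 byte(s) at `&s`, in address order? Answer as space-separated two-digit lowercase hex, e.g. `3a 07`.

[0+:12] slot=1398 & 0xfff = 0x576; word=0x00000576
[12+:5] state=20 & 0x1f = 0x14; word=0x00014576
[17+:15] rsvd=3756 & 0x7fff = 0xeac; word=0x1d594576
word = 0x1d594576 → little-endian bytes:
  [0]=0x76  [1]=0x45  [2]=0x59  [3]=0x1d

76 45 59 1d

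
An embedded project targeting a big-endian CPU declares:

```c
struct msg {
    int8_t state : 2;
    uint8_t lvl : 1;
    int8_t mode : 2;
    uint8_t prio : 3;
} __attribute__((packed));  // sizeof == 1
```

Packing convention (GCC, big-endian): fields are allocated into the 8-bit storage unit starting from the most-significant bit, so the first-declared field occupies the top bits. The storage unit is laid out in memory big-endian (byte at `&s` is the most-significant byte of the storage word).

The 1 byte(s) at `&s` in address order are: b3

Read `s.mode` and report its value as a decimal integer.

-2

[0]=0xb3 (big-endian) → word 0xb3
state [6+:2] = (word>>6) & 0x3 = 2
lvl [5+:1] = (word>>5) & 0x1 = 1
mode [3+:2] = (word>>3) & 0x3 = 2  ←
prio [0+:3] = (word>>0) & 0x7 = 3
mode signed 2b, MSB=1: 2 - 4 = -2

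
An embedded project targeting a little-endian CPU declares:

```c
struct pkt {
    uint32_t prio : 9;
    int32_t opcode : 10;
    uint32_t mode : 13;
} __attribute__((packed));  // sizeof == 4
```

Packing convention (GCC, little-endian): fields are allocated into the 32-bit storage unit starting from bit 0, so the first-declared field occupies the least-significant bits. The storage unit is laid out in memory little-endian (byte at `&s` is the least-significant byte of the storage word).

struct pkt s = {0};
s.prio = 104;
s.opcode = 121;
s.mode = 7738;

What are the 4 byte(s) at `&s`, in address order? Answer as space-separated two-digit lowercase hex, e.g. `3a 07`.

68 f2 d0 f1

[0+:9] prio=104 & 0x1ff = 0x68; word=0x00000068
[9+:10] opcode=121 & 0x3ff = 0x79; word=0x0000f268
[19+:13] mode=7738 & 0x1fff = 0x1e3a; word=0xf1d0f268
word = 0xf1d0f268 → little-endian bytes:
  [0]=0x68  [1]=0xf2  [2]=0xd0  [3]=0xf1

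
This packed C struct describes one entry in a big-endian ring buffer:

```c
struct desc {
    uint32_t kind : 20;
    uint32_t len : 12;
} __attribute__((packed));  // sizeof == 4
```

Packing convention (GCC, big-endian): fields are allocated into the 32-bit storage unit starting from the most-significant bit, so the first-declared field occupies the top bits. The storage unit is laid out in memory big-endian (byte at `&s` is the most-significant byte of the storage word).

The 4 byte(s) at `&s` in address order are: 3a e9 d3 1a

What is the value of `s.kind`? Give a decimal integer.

[0]=0x3a [1]=0xe9 [2]=0xd3 [3]=0x1a (big-endian) → word 0x3ae9d31a
kind [12+:20] = (word>>12) & 0xfffff = 241309  ←
len [0+:12] = (word>>0) & 0xfff = 794

241309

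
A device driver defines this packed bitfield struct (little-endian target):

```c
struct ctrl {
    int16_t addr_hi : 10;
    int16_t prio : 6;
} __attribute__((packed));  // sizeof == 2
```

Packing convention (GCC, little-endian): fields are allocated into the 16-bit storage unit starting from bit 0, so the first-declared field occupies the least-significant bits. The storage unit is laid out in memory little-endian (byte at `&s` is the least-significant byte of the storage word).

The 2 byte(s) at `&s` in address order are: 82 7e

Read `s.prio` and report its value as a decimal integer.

31

[0]=0x82 [1]=0x7e (little-endian) → word 0x7e82
addr_hi [0+:10] = (word>>0) & 0x3ff = 642
prio [10+:6] = (word>>10) & 0x3f = 31  ←
prio signed 6b, MSB=0: value = 31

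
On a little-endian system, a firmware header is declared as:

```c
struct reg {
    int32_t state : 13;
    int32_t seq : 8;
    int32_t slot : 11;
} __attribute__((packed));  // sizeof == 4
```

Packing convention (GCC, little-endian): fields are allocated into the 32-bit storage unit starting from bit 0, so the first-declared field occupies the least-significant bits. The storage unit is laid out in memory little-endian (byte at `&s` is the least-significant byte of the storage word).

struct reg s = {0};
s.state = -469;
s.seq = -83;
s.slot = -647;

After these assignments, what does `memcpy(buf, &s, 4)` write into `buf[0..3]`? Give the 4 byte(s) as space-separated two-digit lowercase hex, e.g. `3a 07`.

state (13b) val=-469 bits=0x1e2b at bit 0: 0x00001e2b
seq (8b) val=-83 bits=0xad at bit 13: 0x0015be2b
slot (11b) val=-647 bits=0x579 at bit 21: 0xaf35be2b
word = 0xaf35be2b → little-endian bytes:
  [0]=0x2b  [1]=0xbe  [2]=0x35  [3]=0xaf

2b be 35 af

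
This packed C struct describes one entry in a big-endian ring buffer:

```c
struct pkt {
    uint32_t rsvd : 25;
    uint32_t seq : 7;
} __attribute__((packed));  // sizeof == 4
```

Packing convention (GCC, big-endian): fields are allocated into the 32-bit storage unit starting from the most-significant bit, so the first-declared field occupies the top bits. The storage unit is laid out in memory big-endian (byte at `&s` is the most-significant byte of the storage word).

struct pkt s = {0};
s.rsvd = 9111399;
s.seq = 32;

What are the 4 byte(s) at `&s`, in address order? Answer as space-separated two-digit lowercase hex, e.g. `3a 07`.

rsvd (25b) val=9111399 bits=0x8b0767 at bit 7: 0x4583b380
seq (7b) val=32 bits=0x20 at bit 0: 0x4583b3a0
word = 0x4583b3a0 → big-endian bytes:
  [0]=0x45  [1]=0x83  [2]=0xb3  [3]=0xa0

45 83 b3 a0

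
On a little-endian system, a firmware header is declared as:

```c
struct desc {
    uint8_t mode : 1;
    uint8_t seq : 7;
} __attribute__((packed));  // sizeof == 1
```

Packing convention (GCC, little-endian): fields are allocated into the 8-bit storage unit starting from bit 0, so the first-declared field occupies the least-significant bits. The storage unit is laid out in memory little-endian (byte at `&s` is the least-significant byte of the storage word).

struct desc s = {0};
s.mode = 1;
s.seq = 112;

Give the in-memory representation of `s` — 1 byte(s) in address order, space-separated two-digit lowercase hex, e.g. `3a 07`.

[0+:1] mode=1 & 0x1 = 0x1; word=0x01
[1+:7] seq=112 & 0x7f = 0x70; word=0xe1
word = 0xe1 → little-endian bytes:
  [0]=0xe1

e1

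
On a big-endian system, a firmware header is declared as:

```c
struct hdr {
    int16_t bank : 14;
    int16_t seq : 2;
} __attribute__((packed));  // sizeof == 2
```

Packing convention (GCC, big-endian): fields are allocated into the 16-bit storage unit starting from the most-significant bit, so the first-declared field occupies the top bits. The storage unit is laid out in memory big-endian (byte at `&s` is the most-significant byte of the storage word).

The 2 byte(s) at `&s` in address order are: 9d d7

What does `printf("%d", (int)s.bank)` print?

-6283

[0]=0x9d [1]=0xd7 (big-endian) → word 0x9dd7
bank [2+:14] = (word>>2) & 0x3fff = 10101  ←
seq [0+:2] = (word>>0) & 0x3 = 3
bank signed 14b, MSB=1: 10101 - 16384 = -6283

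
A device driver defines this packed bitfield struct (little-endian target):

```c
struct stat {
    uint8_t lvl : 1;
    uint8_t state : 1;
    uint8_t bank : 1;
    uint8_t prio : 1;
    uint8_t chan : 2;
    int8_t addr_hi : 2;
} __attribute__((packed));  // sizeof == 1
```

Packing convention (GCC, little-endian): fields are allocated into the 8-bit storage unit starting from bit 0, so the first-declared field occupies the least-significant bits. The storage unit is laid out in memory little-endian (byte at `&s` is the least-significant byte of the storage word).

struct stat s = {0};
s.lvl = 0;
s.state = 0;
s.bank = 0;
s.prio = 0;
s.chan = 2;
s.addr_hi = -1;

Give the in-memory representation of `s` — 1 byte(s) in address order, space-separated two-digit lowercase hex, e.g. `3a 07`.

[0+:1] lvl=0 & 0x1 = 0x0; word=0x00
[1+:1] state=0 & 0x1 = 0x0; word=0x00
[2+:1] bank=0 & 0x1 = 0x0; word=0x00
[3+:1] prio=0 & 0x1 = 0x0; word=0x00
[4+:2] chan=2 & 0x3 = 0x2; word=0x20
[6+:2] addr_hi=-1 & 0x3 = 0x3; word=0xe0
word = 0xe0 → little-endian bytes:
  [0]=0xe0

e0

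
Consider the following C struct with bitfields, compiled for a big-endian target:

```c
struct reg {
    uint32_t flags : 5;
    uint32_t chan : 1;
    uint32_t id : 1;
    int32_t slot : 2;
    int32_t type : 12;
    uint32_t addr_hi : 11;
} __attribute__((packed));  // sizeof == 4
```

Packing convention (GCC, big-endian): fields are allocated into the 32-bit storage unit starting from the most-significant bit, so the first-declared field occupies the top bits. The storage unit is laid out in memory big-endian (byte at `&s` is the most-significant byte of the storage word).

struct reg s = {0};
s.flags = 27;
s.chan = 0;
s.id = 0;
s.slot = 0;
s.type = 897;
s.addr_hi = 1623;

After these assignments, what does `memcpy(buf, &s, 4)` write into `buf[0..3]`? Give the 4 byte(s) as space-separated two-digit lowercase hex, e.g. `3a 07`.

d8 1c 0e 57

flags:5 = 27 → 0x1b << 27 → word 0xd8000000
chan:1 = 0 → 0x0 << 26 → word 0xd8000000
id:1 = 0 → 0x0 << 25 → word 0xd8000000
slot:2 = 0 → 0x0 << 23 → word 0xd8000000
type:12 = 897 → 0x381 << 11 → word 0xd81c0800
addr_hi:11 = 1623 → 0x657 << 0 → word 0xd81c0e57
word = 0xd81c0e57 → big-endian bytes:
  [0]=0xd8  [1]=0x1c  [2]=0x0e  [3]=0x57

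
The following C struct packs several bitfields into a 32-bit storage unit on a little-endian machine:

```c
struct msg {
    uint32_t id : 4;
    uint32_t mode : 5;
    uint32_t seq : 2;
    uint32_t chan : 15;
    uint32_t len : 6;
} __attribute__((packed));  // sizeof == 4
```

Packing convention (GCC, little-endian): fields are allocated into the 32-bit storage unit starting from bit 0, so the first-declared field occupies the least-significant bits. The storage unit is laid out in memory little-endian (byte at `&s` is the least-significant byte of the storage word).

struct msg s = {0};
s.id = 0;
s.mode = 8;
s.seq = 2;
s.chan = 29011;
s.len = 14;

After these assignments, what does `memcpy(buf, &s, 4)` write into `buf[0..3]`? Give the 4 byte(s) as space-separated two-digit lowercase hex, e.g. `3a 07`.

id:4 = 0 → 0x0 << 0 → word 0x00000000
mode:5 = 8 → 0x8 << 4 → word 0x00000080
seq:2 = 2 → 0x2 << 9 → word 0x00000480
chan:15 = 29011 → 0x7153 << 11 → word 0x038a9c80
len:6 = 14 → 0xe << 26 → word 0x3b8a9c80
word = 0x3b8a9c80 → little-endian bytes:
  [0]=0x80  [1]=0x9c  [2]=0x8a  [3]=0x3b

80 9c 8a 3b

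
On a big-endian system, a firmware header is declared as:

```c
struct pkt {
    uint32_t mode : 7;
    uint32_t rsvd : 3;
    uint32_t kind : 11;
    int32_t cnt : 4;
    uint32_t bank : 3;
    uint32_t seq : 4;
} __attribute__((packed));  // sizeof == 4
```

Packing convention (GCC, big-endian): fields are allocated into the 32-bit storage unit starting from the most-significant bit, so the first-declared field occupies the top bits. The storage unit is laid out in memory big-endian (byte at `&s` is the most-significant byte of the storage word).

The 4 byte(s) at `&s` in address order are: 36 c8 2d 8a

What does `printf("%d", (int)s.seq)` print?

10

[0]=0x36 [1]=0xc8 [2]=0x2d [3]=0x8a (big-endian) → word 0x36c82d8a
mode [25+:7] = (word>>25) & 0x7f = 27
rsvd [22+:3] = (word>>22) & 0x7 = 3
kind [11+:11] = (word>>11) & 0x7ff = 261
cnt [7+:4] = (word>>7) & 0xf = 11
bank [4+:3] = (word>>4) & 0x7 = 0
seq [0+:4] = (word>>0) & 0xf = 10  ←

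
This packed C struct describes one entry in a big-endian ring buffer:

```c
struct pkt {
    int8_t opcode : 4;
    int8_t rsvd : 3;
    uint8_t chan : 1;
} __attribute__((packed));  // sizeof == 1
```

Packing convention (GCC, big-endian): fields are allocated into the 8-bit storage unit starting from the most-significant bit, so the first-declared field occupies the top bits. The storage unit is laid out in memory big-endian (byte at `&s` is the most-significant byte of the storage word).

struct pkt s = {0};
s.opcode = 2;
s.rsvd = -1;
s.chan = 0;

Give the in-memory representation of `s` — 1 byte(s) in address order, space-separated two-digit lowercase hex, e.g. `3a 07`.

2e

[4+:4] opcode=2 & 0xf = 0x2; word=0x20
[1+:3] rsvd=-1 & 0x7 = 0x7; word=0x2e
[0+:1] chan=0 & 0x1 = 0x0; word=0x2e
word = 0x2e → big-endian bytes:
  [0]=0x2e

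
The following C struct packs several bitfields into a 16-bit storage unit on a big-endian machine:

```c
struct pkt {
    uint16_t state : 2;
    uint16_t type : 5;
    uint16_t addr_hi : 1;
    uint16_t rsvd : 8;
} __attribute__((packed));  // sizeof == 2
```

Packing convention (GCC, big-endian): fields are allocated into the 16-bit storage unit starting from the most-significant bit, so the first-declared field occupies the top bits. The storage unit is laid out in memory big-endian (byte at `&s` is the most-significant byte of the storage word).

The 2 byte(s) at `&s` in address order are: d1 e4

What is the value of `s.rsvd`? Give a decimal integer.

[0]=0xd1 [1]=0xe4 (big-endian) → word 0xd1e4
state:2 @ bit 14 → (0xd1e4>>14)&0x3 = 0x3
type:5 @ bit 9 → (0xd1e4>>9)&0x1f = 0x8
addr_hi:1 @ bit 8 → (0xd1e4>>8)&0x1 = 0x1
rsvd:8 @ bit 0 → (0xd1e4>>0)&0xff = 0xe4  ←

228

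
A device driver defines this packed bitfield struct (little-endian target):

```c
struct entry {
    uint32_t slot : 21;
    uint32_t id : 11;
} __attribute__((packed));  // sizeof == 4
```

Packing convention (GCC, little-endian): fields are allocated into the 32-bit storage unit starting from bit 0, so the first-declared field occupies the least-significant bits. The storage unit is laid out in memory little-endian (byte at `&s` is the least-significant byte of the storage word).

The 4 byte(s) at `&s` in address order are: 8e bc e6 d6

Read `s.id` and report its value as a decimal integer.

1719

[0]=0x8e [1]=0xbc [2]=0xe6 [3]=0xd6 (little-endian) → word 0xd6e6bc8e
slot [0+:21] = (word>>0) & 0x1fffff = 441486
id [21+:11] = (word>>21) & 0x7ff = 1719  ←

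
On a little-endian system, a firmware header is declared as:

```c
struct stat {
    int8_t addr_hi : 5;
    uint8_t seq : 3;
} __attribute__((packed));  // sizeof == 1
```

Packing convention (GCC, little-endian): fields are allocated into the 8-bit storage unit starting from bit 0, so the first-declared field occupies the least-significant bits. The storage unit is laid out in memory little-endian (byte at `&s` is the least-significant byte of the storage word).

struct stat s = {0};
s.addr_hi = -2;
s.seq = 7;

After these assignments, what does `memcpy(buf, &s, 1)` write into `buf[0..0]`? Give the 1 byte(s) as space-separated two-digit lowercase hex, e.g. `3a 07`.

fe

addr_hi (5b) val=-2 bits=0x1e at bit 0: 0x1e
seq (3b) val=7 bits=0x7 at bit 5: 0xfe
word = 0xfe → little-endian bytes:
  [0]=0xfe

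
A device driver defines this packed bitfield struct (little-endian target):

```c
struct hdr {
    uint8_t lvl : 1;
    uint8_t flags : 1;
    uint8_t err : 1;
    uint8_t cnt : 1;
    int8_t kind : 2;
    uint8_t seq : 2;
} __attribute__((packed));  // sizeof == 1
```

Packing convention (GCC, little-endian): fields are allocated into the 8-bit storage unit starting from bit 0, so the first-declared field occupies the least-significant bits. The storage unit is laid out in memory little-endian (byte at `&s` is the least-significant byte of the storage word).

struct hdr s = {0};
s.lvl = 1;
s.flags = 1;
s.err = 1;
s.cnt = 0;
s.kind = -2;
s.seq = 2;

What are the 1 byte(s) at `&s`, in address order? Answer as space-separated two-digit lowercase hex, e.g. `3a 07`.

[0+:1] lvl=1 & 0x1 = 0x1; word=0x01
[1+:1] flags=1 & 0x1 = 0x1; word=0x03
[2+:1] err=1 & 0x1 = 0x1; word=0x07
[3+:1] cnt=0 & 0x1 = 0x0; word=0x07
[4+:2] kind=-2 & 0x3 = 0x2; word=0x27
[6+:2] seq=2 & 0x3 = 0x2; word=0xa7
word = 0xa7 → little-endian bytes:
  [0]=0xa7

a7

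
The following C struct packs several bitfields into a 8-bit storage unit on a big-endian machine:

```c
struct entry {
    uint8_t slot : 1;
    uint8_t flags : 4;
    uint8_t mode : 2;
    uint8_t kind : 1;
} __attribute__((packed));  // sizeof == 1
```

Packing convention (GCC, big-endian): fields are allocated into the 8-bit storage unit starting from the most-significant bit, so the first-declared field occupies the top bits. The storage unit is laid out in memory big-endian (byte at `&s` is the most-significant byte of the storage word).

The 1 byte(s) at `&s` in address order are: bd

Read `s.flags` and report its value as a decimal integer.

[0]=0xbd (big-endian) → word 0xbd
slot:1 @ bit 7 → (0xbd>>7)&0x1 = 0x1
flags:4 @ bit 3 → (0xbd>>3)&0xf = 0x7  ←
mode:2 @ bit 1 → (0xbd>>1)&0x3 = 0x2
kind:1 @ bit 0 → (0xbd>>0)&0x1 = 0x1

7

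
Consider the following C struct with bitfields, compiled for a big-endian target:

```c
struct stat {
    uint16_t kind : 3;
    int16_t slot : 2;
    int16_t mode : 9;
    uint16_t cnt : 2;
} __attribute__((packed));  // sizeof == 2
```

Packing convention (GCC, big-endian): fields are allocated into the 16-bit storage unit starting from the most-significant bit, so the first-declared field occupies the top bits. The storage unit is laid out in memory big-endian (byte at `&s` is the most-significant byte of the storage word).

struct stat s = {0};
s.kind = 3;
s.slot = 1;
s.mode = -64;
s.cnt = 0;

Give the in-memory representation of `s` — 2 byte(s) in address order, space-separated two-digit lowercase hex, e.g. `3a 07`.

6f 00

kind:3 = 3 → 0x3 << 13 → word 0x6000
slot:2 = 1 → 0x1 << 11 → word 0x6800
mode:9 = -64 → 0x1c0 << 2 → word 0x6f00
cnt:2 = 0 → 0x0 << 0 → word 0x6f00
word = 0x6f00 → big-endian bytes:
  [0]=0x6f  [1]=0x00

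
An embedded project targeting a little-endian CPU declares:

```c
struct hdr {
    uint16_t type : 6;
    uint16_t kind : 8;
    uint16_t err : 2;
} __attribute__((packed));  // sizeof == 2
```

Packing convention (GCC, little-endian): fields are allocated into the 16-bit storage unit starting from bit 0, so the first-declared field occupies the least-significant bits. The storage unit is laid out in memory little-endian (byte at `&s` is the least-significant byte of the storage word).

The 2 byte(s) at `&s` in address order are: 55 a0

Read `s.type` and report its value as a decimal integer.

21

[0]=0x55 [1]=0xa0 (little-endian) → word 0xa055
type:6 @ bit 0 → (0xa055>>0)&0x3f = 0x15  ←
kind:8 @ bit 6 → (0xa055>>6)&0xff = 0x81
err:2 @ bit 14 → (0xa055>>14)&0x3 = 0x2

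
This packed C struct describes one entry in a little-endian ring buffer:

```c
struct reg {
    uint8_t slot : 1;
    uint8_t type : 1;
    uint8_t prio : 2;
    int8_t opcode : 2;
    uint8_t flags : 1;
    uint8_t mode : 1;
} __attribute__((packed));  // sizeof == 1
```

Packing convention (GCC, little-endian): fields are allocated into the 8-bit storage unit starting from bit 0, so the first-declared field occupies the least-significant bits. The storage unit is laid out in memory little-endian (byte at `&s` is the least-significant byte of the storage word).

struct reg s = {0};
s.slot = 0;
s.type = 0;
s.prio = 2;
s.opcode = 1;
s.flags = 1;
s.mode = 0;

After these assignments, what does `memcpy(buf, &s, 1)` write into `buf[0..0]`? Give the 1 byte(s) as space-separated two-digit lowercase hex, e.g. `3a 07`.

58

slot (1b) val=0 bits=0x0 at bit 0: 0x00
type (1b) val=0 bits=0x0 at bit 1: 0x00
prio (2b) val=2 bits=0x2 at bit 2: 0x08
opcode (2b) val=1 bits=0x1 at bit 4: 0x18
flags (1b) val=1 bits=0x1 at bit 6: 0x58
mode (1b) val=0 bits=0x0 at bit 7: 0x58
word = 0x58 → little-endian bytes:
  [0]=0x58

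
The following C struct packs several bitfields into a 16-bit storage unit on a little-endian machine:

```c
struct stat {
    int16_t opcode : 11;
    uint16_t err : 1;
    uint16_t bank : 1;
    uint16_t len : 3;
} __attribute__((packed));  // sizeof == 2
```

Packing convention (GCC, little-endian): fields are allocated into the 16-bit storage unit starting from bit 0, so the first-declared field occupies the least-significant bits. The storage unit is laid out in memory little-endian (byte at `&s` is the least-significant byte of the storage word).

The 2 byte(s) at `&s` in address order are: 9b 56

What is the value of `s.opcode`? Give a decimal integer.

[0]=0x9b [1]=0x56 (little-endian) → word 0x569b
opcode [0+:11] = (word>>0) & 0x7ff = 1691  ←
err [11+:1] = (word>>11) & 0x1 = 0
bank [12+:1] = (word>>12) & 0x1 = 1
len [13+:3] = (word>>13) & 0x7 = 2
opcode signed 11b, MSB=1: 1691 - 2048 = -357

-357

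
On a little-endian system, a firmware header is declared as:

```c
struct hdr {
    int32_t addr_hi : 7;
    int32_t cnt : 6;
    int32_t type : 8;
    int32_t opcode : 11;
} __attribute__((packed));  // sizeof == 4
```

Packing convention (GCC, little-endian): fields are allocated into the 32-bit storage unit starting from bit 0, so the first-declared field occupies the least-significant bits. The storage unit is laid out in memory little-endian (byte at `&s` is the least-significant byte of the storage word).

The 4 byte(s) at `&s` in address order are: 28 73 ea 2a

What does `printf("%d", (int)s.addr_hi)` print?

40

[0]=0x28 [1]=0x73 [2]=0xea [3]=0x2a (little-endian) → word 0x2aea7328
addr_hi [0+:7] = (word>>0) & 0x7f = 40  ←
cnt [7+:6] = (word>>7) & 0x3f = 38
type [13+:8] = (word>>13) & 0xff = 83
opcode [21+:11] = (word>>21) & 0x7ff = 343
addr_hi signed 7b, MSB=0: value = 40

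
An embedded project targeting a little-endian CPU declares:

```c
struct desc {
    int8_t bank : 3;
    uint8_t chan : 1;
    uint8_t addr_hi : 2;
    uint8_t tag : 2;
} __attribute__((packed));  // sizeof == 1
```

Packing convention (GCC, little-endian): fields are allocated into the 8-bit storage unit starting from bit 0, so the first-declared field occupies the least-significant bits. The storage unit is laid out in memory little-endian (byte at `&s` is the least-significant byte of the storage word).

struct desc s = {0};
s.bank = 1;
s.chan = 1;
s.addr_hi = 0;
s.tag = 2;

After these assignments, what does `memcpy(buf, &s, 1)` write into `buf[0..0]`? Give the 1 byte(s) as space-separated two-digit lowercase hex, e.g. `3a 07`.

89

[0+:3] bank=1 & 0x7 = 0x1; word=0x01
[3+:1] chan=1 & 0x1 = 0x1; word=0x09
[4+:2] addr_hi=0 & 0x3 = 0x0; word=0x09
[6+:2] tag=2 & 0x3 = 0x2; word=0x89
word = 0x89 → little-endian bytes:
  [0]=0x89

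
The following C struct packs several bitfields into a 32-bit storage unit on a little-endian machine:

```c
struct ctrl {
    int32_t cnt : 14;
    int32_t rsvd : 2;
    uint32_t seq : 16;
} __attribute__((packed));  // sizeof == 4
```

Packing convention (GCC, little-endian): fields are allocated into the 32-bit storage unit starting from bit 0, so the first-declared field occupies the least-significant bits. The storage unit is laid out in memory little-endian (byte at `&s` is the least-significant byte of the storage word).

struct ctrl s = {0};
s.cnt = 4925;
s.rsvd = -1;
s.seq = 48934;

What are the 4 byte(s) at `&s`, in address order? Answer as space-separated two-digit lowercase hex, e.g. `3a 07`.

cnt:14 = 4925 → 0x133d << 0 → word 0x0000133d
rsvd:2 = -1 → 0x3 << 14 → word 0x0000d33d
seq:16 = 48934 → 0xbf26 << 16 → word 0xbf26d33d
word = 0xbf26d33d → little-endian bytes:
  [0]=0x3d  [1]=0xd3  [2]=0x26  [3]=0xbf

3d d3 26 bf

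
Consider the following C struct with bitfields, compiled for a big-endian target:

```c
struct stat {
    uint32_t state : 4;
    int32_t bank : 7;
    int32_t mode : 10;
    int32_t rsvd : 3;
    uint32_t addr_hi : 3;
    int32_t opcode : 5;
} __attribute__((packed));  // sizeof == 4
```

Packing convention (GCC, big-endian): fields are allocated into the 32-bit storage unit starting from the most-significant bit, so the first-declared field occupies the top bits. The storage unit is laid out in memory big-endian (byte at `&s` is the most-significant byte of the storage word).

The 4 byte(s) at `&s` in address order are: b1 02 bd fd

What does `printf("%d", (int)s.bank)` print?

8

[0]=0xb1 [1]=0x02 [2]=0xbd [3]=0xfd (big-endian) → word 0xb102bdfd
state:4 @ bit 28 → (0xb102bdfd>>28)&0xf = 0xb
bank:7 @ bit 21 → (0xb102bdfd>>21)&0x7f = 0x8  ←
mode:10 @ bit 11 → (0xb102bdfd>>11)&0x3ff = 0x57
rsvd:3 @ bit 8 → (0xb102bdfd>>8)&0x7 = 0x5
addr_hi:3 @ bit 5 → (0xb102bdfd>>5)&0x7 = 0x7
opcode:5 @ bit 0 → (0xb102bdfd>>0)&0x1f = 0x1d
bank signed 7b, MSB=0: value = 8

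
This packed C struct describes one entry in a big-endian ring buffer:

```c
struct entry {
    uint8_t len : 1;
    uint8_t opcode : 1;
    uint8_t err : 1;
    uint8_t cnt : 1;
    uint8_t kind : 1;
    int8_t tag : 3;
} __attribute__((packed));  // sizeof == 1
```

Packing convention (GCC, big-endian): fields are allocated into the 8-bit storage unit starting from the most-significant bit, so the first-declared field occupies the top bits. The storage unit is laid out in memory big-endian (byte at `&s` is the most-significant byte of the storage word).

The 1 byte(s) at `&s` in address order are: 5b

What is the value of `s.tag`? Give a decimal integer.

3

[0]=0x5b (big-endian) → word 0x5b
len:1 @ bit 7 → (0x5b>>7)&0x1 = 0x0
opcode:1 @ bit 6 → (0x5b>>6)&0x1 = 0x1
err:1 @ bit 5 → (0x5b>>5)&0x1 = 0x0
cnt:1 @ bit 4 → (0x5b>>4)&0x1 = 0x1
kind:1 @ bit 3 → (0x5b>>3)&0x1 = 0x1
tag:3 @ bit 0 → (0x5b>>0)&0x7 = 0x3  ←
tag signed 3b, MSB=0: value = 3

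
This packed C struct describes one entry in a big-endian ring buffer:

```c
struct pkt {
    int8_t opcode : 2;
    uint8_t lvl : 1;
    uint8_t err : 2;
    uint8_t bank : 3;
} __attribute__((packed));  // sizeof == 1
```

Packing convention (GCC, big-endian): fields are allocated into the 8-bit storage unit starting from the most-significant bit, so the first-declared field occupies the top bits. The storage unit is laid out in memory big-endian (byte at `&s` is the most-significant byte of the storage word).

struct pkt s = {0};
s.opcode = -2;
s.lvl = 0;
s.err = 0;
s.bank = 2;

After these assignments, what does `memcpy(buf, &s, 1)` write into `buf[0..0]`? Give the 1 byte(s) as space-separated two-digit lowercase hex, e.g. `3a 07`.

opcode (2b) val=-2 bits=0x2 at bit 6: 0x80
lvl (1b) val=0 bits=0x0 at bit 5: 0x80
err (2b) val=0 bits=0x0 at bit 3: 0x80
bank (3b) val=2 bits=0x2 at bit 0: 0x82
word = 0x82 → big-endian bytes:
  [0]=0x82

82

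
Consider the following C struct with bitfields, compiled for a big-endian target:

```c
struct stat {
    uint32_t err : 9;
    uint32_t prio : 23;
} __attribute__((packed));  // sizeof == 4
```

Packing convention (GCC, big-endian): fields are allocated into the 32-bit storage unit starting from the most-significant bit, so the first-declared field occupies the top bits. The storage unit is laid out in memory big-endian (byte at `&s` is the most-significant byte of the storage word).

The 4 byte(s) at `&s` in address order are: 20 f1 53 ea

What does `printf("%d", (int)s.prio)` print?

[0]=0x20 [1]=0xf1 [2]=0x53 [3]=0xea (big-endian) → word 0x20f153ea
err [23+:9] = (word>>23) & 0x1ff = 65
prio [0+:23] = (word>>0) & 0x7fffff = 7427050  ←

7427050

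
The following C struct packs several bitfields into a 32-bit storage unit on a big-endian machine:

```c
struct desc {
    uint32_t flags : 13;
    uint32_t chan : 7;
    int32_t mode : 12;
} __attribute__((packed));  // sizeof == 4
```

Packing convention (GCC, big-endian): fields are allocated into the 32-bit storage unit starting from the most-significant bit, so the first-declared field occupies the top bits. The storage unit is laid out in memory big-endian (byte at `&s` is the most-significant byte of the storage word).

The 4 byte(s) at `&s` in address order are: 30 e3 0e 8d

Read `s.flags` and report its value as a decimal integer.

1564

[0]=0x30 [1]=0xe3 [2]=0x0e [3]=0x8d (big-endian) → word 0x30e30e8d
flags:13 @ bit 19 → (0x30e30e8d>>19)&0x1fff = 0x61c  ←
chan:7 @ bit 12 → (0x30e30e8d>>12)&0x7f = 0x30
mode:12 @ bit 0 → (0x30e30e8d>>0)&0xfff = 0xe8d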